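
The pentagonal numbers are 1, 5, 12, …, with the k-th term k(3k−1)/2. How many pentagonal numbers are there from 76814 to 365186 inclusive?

267

The n-th pentagonal number is n(3n−1)/2.
Smallest index with value ≥ 76814: n = 227 (giving 77180).
Largest index with value ≤ 365186: n = 493 (giving 364327).
Indices 227 through 493: 267 terms.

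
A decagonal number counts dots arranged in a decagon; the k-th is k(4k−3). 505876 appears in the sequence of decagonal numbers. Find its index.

Set n(4n−3) = 505876, giving 4n² − 3n − 505876 = 0.
The discriminant is 9 + 16·505876 = 8094025, and √8094025 = 2845.
So n = (3 + 2845) / 8 = 2848/8 = 356.

356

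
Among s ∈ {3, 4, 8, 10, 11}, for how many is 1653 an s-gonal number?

1

s = 3: P(3, 57) = 1653. ✓
s = 4: P(4, 40) = 1600 and P(4, 41) = 1681; 1653 is not s-gonal.
s = 8: P(8, 23) = 1541 and P(8, 24) = 1680; 1653 is not s-gonal.
s = 10: P(10, 20) = 1540 and P(10, 21) = 1701; 1653 is not s-gonal.
s = 11: P(11, 19) = 1558 and P(11, 20) = 1730; 1653 is not s-gonal.
Hits: s ∈ {3} → 1.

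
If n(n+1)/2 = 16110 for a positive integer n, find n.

179

Set n(n+1)/2 = 16110, giving n² + n − 32220 = 0.
So n = (-1 + 359) / 2 = 358/2 = 179.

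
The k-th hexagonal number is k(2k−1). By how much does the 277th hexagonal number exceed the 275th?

2206

277·(2·277 − 1) = 153181 and 275·(2·275 − 1) = 150975.
Difference: 153181 − 150975 = 2206.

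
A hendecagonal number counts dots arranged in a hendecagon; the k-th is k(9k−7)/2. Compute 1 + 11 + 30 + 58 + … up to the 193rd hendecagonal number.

Σ i(9i−7)/2 = (9Σi² − 7Σi) / 2 over i = 1..193.
Σi = 18721 and Σi² = 2415009.
(9·2415009 − 7·18721) / 2 = 21604034/2 = 10802017.

10802017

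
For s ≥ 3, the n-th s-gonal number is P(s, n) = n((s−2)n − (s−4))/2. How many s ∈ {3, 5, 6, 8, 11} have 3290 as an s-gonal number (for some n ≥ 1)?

1

s = 3: P(3, 80) = 3240 and P(3, 81) = 3321; 3290 is not s-gonal.
s = 5: P(5, 47) = 3290. ✓
s = 6: P(6, 40) = 3160 and P(6, 41) = 3321; 3290 is not s-gonal.
s = 8: P(8, 33) = 3201 and P(8, 34) = 3400; 3290 is not s-gonal.
s = 11: P(11, 27) = 3186 and P(11, 28) = 3430; 3290 is not s-gonal.
Hits: s ∈ {5} → 1.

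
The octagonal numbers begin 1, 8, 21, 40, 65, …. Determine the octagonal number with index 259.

259·(3·259 − 2) = 259·775 = 200725.

200725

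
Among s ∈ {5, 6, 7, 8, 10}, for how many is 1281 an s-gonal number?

1

s = 5: P(5, 29) = 1247 and P(5, 30) = 1335; 1281 is not s-gonal.
s = 6: P(6, 25) = 1225 and P(6, 26) = 1326; 1281 is not s-gonal.
s = 7: P(7, 22) = 1177 and P(7, 23) = 1288; 1281 is not s-gonal.
s = 8: P(8, 21) = 1281. ✓
s = 10: P(10, 18) = 1242 and P(10, 19) = 1387; 1281 is not s-gonal.
Hits: s ∈ {8} → 1.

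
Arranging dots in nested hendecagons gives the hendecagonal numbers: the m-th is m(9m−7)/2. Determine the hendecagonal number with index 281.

354341

The 281st hendecagonal number is n(9n−7)/2 with n = 281.
281·(9·281 − 7)/2 = 281·2522/2 = 281·1261 = 354341.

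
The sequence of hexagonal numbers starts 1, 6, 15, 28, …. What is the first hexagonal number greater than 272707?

Solve n(2n−1) > 272707 for integer n.
The largest n with value ≤ 272707 is 369 (since 271953 ≤ 272707 < 273430), so the first above is n = 370, value 273430.

273430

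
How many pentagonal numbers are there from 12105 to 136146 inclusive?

The n-th pentagonal number is n(3n−1)/2.
Smallest index with value ≥ 12105: n = 90 (giving 12105).
Largest index with value ≤ 136146: n = 301 (giving 135751).
Indices 90 through 301: 212 terms.

212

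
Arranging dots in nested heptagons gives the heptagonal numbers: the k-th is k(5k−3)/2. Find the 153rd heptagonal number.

58293

153·(5·153 − 3)/2 = 153·762/2 = 153·381 = 58293.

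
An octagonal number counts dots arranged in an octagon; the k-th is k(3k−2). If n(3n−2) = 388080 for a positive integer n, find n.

360

Set n(3n−2) = 388080, giving 3n² − 2n − 388080 = 0.
So n = (2 + 2158) / 6 = 2160/6 = 360.
Check: 360·(3·360 − 2) = 388080. ✓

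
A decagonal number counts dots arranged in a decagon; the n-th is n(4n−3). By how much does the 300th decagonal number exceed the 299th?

2393

Consecutive decagonal numbers differ by 8n − 7: here 8·300 − 7 = 2393.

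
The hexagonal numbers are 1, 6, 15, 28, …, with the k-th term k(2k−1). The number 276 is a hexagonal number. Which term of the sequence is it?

12

Set n(2n−1) = 276, giving 2n² − n − 276 = 0.
So n = (1 + 47) / 4 = 48/4 = 12.
Check: 12·(2·12 − 1) = 276. ✓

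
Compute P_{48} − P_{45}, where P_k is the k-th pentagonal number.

48·(3·48 − 1)/2 = 3432 and 45·(3·45 − 1)/2 = 3015.
Difference: 3432 − 3015 = 417.

417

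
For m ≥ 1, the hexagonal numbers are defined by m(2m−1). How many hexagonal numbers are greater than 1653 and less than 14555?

56

The n-th hexagonal number is n(2n−1).
Smallest index with value > 1653: n = 30 (giving 1770).
Largest index with value < 14555: n = 85 (giving 14365).
Indices 30 through 85: 56 terms.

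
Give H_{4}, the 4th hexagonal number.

The 4th hexagonal number is n(2n−1) with n = 4.
4·(2·4 − 1) = 4·7 = 28.

28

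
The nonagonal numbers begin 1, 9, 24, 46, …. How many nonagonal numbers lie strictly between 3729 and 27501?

55

The n-th nonagonal number is n(7n−5)/2.
Smallest index with value > 3729: n = 34 (giving 3961).
Largest index with value < 27501: n = 88 (giving 26884).
Indices 34 through 88: 55 terms.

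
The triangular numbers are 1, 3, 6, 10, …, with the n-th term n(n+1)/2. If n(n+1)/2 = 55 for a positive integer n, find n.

10

Set n(n+1)/2 = 55, giving n² + n − 110 = 0.
So n = (-1 + 21) / 2 = 20/2 = 10.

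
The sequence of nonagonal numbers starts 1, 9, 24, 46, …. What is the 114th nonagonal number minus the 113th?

Consecutive nonagonal numbers differ by 7n − 6: here 7·114 − 6 = 792.

792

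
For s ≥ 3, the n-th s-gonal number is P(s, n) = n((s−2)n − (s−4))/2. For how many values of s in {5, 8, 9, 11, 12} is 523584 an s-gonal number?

s = 5: P(5, 590) = 521855 and P(5, 591) = 523626; 523584 is not s-gonal.
s = 8: P(8, 418) = 523336 and P(8, 419) = 525845; 523584 is not s-gonal.
s = 9: P(9, 387) = 523224 and P(9, 388) = 525934; 523584 is not s-gonal.
s = 11: P(11, 341) = 522071 and P(11, 342) = 525141; 523584 is not s-gonal.
s = 12: P(12, 324) = 523584. ✓
Hits: s ∈ {12} → 1.

1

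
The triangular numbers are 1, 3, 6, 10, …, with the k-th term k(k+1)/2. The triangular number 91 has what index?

Set n(n+1)/2 = 91, giving n² + n − 182 = 0.
The discriminant is 1 + 8·91 = 729, and √729 = 27.
So n = (-1 + 27) / 2 = 26/2 = 13.
Check: 13·14/2 = 91. ✓

13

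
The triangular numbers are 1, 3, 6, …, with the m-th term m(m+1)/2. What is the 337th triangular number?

The 337th triangular number is n(n+1)/2 with n = 337.
337·338/2 = 113906/2 = 56953.

56953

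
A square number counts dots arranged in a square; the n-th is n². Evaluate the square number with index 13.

169

The 13th square number is n² with n = 13.
13² = 169.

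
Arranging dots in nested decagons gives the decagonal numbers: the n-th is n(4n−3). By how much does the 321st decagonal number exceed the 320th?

2561

Consecutive decagonal numbers differ by 8n − 7: here 8·321 − 7 = 2561.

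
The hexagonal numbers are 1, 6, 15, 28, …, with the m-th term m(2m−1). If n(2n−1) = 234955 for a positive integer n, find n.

Set n(2n−1) = 234955, giving 2n² − n − 234955 = 0.
The discriminant is 1 + 8·234955 = 1879641, and √1879641 = 1371.
So n = (1 + 1371) / 4 = 1372/4 = 343.
Check: 343·(2·343 − 1) = 234955. ✓

343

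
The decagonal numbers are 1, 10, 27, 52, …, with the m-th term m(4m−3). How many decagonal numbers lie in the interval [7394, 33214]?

The n-th decagonal number is n(4n−3).
Smallest index with value ≥ 7394: n = 44 (giving 7612).
Largest index with value ≤ 33214: n = 91 (giving 32851).
Indices 44 through 91: 48 terms.

48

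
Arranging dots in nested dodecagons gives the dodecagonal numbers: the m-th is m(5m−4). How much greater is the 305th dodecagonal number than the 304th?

3041

Consecutive dodecagonal numbers differ by 10n − 9: here 10·305 − 9 = 3041.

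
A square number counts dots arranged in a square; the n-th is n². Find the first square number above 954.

Solve n² > 954 for integer n.
The largest n with value ≤ 954 is 30 (since 900 ≤ 954 < 961), so the first above is n = 31, value 961.

961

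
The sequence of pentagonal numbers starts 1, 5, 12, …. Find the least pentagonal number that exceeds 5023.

Solve n(3n−1)/2 > 5023 for integer n.
The largest n with value ≤ 5023 is 58 (since 5017 ≤ 5023 < 5192), so the first above is n = 59, value 5192.

5192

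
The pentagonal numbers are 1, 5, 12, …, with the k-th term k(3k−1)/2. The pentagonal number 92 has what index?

8

Set n(3n−1)/2 = 92, giving 3n² − n − 184 = 0.
So n = (1 + 47) / 6 = 48/6 = 8.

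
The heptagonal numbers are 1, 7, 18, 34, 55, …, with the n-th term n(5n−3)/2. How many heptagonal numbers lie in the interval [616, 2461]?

16

The n-th heptagonal number is n(5n−3)/2.
Smallest index with value ≥ 616: n = 16 (giving 616).
Largest index with value ≤ 2461: n = 31 (giving 2356).
Indices 16 through 31: 16 terms.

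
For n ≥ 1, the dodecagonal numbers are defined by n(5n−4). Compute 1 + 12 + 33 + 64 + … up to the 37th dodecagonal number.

85063

Σ i(5i−4) = 5Σi² − 4Σi over i = 1..37.
Σi = 703 and Σi² = 17575.
5·17575 − 4·703 = 85063.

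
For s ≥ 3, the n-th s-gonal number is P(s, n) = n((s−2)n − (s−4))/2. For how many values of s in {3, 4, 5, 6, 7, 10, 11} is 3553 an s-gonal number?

1

s = 3: P(3, 83) = 3486 and P(3, 84) = 3570; 3553 is not s-gonal.
s = 4: P(4, 59) = 3481 and P(4, 60) = 3600; 3553 is not s-gonal.
s = 5: P(5, 48) = 3432 and P(5, 49) = 3577; 3553 is not s-gonal.
s = 6: P(6, 42) = 3486 and P(6, 43) = 3655; 3553 is not s-gonal.
s = 7: P(7, 38) = 3553. ✓
s = 10: P(10, 30) = 3510 and P(10, 31) = 3751; 3553 is not s-gonal.
s = 11: P(11, 28) = 3430 and P(11, 29) = 3683; 3553 is not s-gonal.
Hits: s ∈ {7} → 1.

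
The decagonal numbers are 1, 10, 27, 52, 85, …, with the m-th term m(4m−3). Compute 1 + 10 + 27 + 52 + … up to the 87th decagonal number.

881716

Σ i(4i−3) = 4Σi² − 3Σi over i = 1..87.
Σi = 3828 and Σi² = 223300.
4·223300 − 3·3828 = 881716.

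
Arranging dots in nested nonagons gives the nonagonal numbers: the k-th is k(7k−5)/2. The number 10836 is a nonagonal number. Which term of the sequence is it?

56

Set n(7n−5)/2 = 10836, giving 7n² − 5n − 21672 = 0.
The discriminant is 25 + 56·10836 = 606841, and √606841 = 779.
So n = (5 + 779) / 14 = 784/14 = 56.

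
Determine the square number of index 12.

The 12th square number is n² with n = 12.
12² = 144.

144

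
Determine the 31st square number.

961

The 31st square number is n² with n = 31.
31² = 961.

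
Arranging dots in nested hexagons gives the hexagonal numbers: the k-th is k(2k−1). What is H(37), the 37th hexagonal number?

2701

The 37th hexagonal number is n(2n−1) with n = 37.
37·(2·37 − 1) = 37·73 = 2701.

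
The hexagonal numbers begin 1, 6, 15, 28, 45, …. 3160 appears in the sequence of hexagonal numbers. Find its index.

40

Set n(2n−1) = 3160, giving 2n² − n − 3160 = 0.
So n = (1 + 159) / 4 = 160/4 = 40.
Check: 40·(2·40 − 1) = 3160. ✓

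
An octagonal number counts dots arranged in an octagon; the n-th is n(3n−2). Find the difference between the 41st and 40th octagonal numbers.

Consecutive octagonal numbers differ by 6n − 5: here 6·41 − 5 = 241.

241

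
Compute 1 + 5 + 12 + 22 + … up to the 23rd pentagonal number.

Σ i(3i−1)/2 = (3Σi² − Σi) / 2 over i = 1..23.
Σi = 276 and Σi² = 4324.
(3·4324 − 1·276) / 2 = 12696/2 = 6348.

6348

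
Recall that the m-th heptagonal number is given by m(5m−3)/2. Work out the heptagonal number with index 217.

117397

The 217th heptagonal number is n(5n−3)/2 with n = 217.
217·(5·217 − 3)/2 = 217·1082/2 = 217·541 = 117397.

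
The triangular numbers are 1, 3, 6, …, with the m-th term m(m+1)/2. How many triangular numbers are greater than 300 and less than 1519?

30

The n-th triangular number is n(n+1)/2.
Smallest index with value > 300: n = 25 (giving 325).
Largest index with value < 1519: n = 54 (giving 1485).
Indices 25 through 54: 30 terms.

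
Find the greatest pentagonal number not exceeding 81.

70

Solve n(3n−1)/2 ≤ 81 for integer n.
n = 7 gives 70 ≤ 81, while n = 8 gives 92 > 81; so the answer is 70.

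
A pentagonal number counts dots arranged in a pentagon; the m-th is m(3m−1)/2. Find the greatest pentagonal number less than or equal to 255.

247

Solve n(3n−1)/2 ≤ 255 for integer n.
n = 13 gives 247 ≤ 255, while n = 14 gives 287 > 255; so the answer is 247.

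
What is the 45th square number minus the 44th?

n² − (n−1)² = 2n − 1, so 45² − 44² = 2·45 − 1 = 89.

89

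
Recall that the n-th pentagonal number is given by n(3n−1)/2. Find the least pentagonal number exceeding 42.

51

Solve n(3n−1)/2 > 42 for integer n.
The largest n with value ≤ 42 is 5 (since 35 ≤ 42 < 51), so the first above is n = 6, value 51.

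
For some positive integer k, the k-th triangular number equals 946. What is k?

Set n(n+1)/2 = 946, giving n² + n − 1892 = 0.
The discriminant is 1 + 8·946 = 7569, and √7569 = 87.
So n = (-1 + 87) / 2 = 86/2 = 43.
Check: 43·44/2 = 946. ✓

43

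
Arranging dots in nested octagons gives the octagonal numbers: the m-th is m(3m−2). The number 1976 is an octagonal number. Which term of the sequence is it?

Set n(3n−2) = 1976, giving 3n² − 2n − 1976 = 0.
The discriminant is 4 + 12·1976 = 23716, and √23716 = 154.
So n = (2 + 154) / 6 = 156/6 = 26.

26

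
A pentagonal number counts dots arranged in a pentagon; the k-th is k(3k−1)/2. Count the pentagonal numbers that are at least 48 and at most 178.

The n-th pentagonal number is n(3n−1)/2.
Smallest index with value ≥ 48: n = 6 (giving 51).
Largest index with value ≤ 178: n = 11 (giving 176).
Indices 6 through 11: 6 terms.

6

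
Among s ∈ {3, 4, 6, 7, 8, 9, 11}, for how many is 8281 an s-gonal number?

s = 3: P(3, 128) = 8256 and P(3, 129) = 8385; 8281 is not s-gonal.
s = 4: P(4, 91) = 8281. ✓
s = 6: P(6, 64) = 8128 and P(6, 65) = 8385; 8281 is not s-gonal.
s = 7: P(7, 57) = 8037 and P(7, 58) = 8323; 8281 is not s-gonal.
s = 8: P(8, 52) = 8008 and P(8, 53) = 8321; 8281 is not s-gonal.
s = 9: P(9, 49) = 8281. ✓
s = 11: P(11, 43) = 8170 and P(11, 44) = 8558; 8281 is not s-gonal.
Hits: s ∈ {4, 9} → 2.

2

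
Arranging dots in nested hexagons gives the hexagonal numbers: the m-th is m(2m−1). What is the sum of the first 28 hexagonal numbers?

Σ i(2i−1) = 2Σi² − Σi over i = 1..28.
Σi = 406 and Σi² = 7714.
2·7714 − 1·406 = 15022.

15022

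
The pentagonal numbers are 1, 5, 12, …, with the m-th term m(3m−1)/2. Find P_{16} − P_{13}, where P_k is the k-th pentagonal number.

16·(3·16 − 1)/2 = 376 and 13·(3·13 − 1)/2 = 247.
Difference: 376 − 247 = 129.

129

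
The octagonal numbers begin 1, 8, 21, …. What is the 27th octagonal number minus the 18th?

27·(3·27 − 2) = 2133 and 18·(3·18 − 2) = 936.
Difference: 2133 − 936 = 1197.

1197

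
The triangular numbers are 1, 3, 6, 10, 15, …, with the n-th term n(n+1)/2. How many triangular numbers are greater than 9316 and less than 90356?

The n-th triangular number is n(n+1)/2.
Smallest index with value > 9316: n = 137 (giving 9453).
Largest index with value < 90356: n = 424 (giving 90100).
Indices 137 through 424: 288 terms.

288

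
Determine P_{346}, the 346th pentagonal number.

179401

346·(3·346 − 1)/2 = 346·1037/2 = 179401.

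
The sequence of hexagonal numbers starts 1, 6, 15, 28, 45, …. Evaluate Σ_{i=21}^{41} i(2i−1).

Σ i(2i−1) = 2Σi² − Σi over i = 21..41.
Σi = 861 − 210 = 651 and Σi² = 23821 − 2870 = 20951.
2·20951 − 1·651 = 41251.

41251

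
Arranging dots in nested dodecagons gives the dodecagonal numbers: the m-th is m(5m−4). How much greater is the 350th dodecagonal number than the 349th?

3491

Consecutive dodecagonal numbers differ by 10n − 9: here 10·350 − 9 = 3491.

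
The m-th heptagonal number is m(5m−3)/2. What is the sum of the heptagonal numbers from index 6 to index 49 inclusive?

Σ i(5i−3)/2 = (5Σi² − 3Σi) / 2 over i = 6..49.
Σi = 1225 − 15 = 1210 and Σi² = 40425 − 55 = 40370.
(5·40370 − 3·1210) / 2 = 198220/2 = 99110.

99110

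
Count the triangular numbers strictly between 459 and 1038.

16

The n-th triangular number is n(n+1)/2.
Smallest index with value > 459: n = 30 (giving 465).
Largest index with value < 1038: n = 45 (giving 1035).
Indices 30 through 45: 16 terms.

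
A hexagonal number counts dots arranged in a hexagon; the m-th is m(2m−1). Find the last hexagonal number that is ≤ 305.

Solve n(2n−1) ≤ 305 for integer n.
n = 12 gives 276 ≤ 305, while n = 13 gives 325 > 305; so the answer is 276.

276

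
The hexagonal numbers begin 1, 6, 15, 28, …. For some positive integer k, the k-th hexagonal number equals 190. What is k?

Set n(2n−1) = 190, giving 2n² − n − 190 = 0.
So n = (1 + 39) / 4 = 40/4 = 10.
Check: 10·(2·10 − 1) = 190. ✓

10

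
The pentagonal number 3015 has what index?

Set n(3n−1)/2 = 3015, giving 3n² − n − 6030 = 0.
So n = (1 + 269) / 6 = 270/6 = 45.
Check: 45·(3·45 − 1)/2 = 3015. ✓

45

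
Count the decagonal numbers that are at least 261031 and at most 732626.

The n-th decagonal number is n(4n−3).
Smallest index with value ≥ 261031: n = 256 (giving 261376).
Largest index with value ≤ 732626: n = 428 (giving 731452).
Indices 256 through 428: 173 terms.

173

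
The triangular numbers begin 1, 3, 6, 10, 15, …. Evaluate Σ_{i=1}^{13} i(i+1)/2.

Σ i(i+1)/2 = (Σi² + Σi) / 2 over i = 1..13.
Σi = 91 and Σi² = 819.
(1·819 + 1·91) / 2 = 910/2 = 455.

455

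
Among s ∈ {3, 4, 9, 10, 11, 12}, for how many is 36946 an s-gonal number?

1

s = 3: P(3, 271) = 36856 and P(3, 272) = 37128; 36946 is not s-gonal.
s = 4: P(4, 192) = 36864 and P(4, 193) = 37249; 36946 is not s-gonal.
s = 9: P(9, 103) = 36874 and P(9, 104) = 37596; 36946 is not s-gonal.
s = 10: P(10, 96) = 36576 and P(10, 97) = 37345; 36946 is not s-gonal.
s = 11: P(11, 91) = 36946. ✓
s = 12: P(12, 86) = 36636 and P(12, 87) = 37497; 36946 is not s-gonal.
Hits: s ∈ {11} → 1.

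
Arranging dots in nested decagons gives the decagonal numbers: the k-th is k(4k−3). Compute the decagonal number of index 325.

325·(4·325 − 3) = 325·1297 = 421525.

421525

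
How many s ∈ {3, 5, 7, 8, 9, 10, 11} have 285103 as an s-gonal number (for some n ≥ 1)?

s = 3: P(3, 754) = 284635 and P(3, 755) = 285390; 285103 is not s-gonal.
s = 5: P(5, 436) = 284926 and P(5, 437) = 286235; 285103 is not s-gonal.
s = 7: P(7, 338) = 285103. ✓
s = 8: P(8, 308) = 283976 and P(8, 309) = 285825; 285103 is not s-gonal.
s = 9: P(9, 285) = 283575 and P(9, 286) = 285571; 285103 is not s-gonal.
s = 10: P(10, 267) = 284355 and P(10, 268) = 286492; 285103 is not s-gonal.
s = 11: P(11, 252) = 284886 and P(11, 253) = 287155; 285103 is not s-gonal.
Hits: s ∈ {7} → 1.

1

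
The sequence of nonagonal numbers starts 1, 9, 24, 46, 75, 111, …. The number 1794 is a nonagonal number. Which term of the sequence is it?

23

Set n(7n−5)/2 = 1794, giving 7n² − 5n − 3588 = 0.
The discriminant is 25 + 56·1794 = 100489, and √100489 = 317.
So n = (5 + 317) / 14 = 322/14 = 23.
Check: 23·(7·23 − 5)/2 = 1794. ✓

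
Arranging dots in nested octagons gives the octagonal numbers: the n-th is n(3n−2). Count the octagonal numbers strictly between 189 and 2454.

The n-th octagonal number is n(3n−2).
Smallest index with value > 189: n = 9 (giving 225).
Largest index with value < 2454: n = 28 (giving 2296).
Indices 9 through 28: 20 terms.

20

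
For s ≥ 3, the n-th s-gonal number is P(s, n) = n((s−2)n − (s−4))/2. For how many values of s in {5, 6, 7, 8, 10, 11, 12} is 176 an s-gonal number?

s = 5: P(5, 11) = 176. ✓
s = 6: P(6, 9) = 153 and P(6, 10) = 190; 176 is not s-gonal.
s = 7: P(7, 8) = 148 and P(7, 9) = 189; 176 is not s-gonal.
s = 8: P(8, 8) = 176. ✓
s = 10: P(10, 7) = 175 and P(10, 8) = 232; 176 is not s-gonal.
s = 11: P(11, 6) = 141 and P(11, 7) = 196; 176 is not s-gonal.
s = 12: P(12, 6) = 156 and P(12, 7) = 217; 176 is not s-gonal.
Hits: s ∈ {5, 8} → 2.

2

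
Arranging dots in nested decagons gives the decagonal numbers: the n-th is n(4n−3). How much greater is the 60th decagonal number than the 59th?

Consecutive decagonal numbers differ by 8n − 7: here 8·60 − 7 = 473.

473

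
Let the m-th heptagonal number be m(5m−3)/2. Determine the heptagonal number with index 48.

5688

The 48th heptagonal number is n(5n−3)/2 with n = 48.
48·(5·48 − 3)/2 = 48·237/2 = 5688.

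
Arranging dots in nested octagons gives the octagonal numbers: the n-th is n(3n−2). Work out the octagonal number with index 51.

51·(3·51 − 2) = 51·151 = 7701.

7701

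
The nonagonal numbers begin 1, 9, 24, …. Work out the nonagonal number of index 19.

1216

The 19th nonagonal number is n(7n−5)/2 with n = 19.
19·(7·19 − 5)/2 = 19·128/2 = 19·64 = 1216.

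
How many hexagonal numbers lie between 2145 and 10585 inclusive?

41

The n-th hexagonal number is n(2n−1).
Smallest index with value ≥ 2145: n = 33 (giving 2145).
Largest index with value ≤ 10585: n = 73 (giving 10585).
Indices 33 through 73: 41 terms.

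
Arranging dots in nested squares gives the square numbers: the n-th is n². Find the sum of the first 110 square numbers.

449735

Σ_{i=1}^{110} i² = 110·111·221/6 = 449735.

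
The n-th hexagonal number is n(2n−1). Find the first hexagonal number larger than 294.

325

Solve n(2n−1) > 294 for integer n.
The largest n with value ≤ 294 is 12 (since 276 ≤ 294 < 325), so the first above is n = 13, value 325.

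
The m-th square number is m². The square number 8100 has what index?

We need n² = 8100, so n = √8100 = 90.

90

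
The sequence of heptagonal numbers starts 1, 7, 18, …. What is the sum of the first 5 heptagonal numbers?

115

Σ i(5i−3)/2 = (5Σi² − 3Σi) / 2 over i = 1..5.
Σi = 15 and Σi² = 55.
(5·55 − 3·15) / 2 = 230/2 = 115.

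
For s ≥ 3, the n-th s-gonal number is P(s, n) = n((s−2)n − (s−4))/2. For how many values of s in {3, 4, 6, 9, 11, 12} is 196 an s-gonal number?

2

s = 3: P(3, 19) = 190 and P(3, 20) = 210; 196 is not s-gonal.
s = 4: P(4, 14) = 196. ✓
s = 6: P(6, 10) = 190 and P(6, 11) = 231; 196 is not s-gonal.
s = 9: P(9, 7) = 154 and P(9, 8) = 204; 196 is not s-gonal.
s = 11: P(11, 7) = 196. ✓
s = 12: P(12, 6) = 156 and P(12, 7) = 217; 196 is not s-gonal.
Hits: s ∈ {4, 11} → 2.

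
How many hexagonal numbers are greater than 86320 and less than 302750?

The n-th hexagonal number is n(2n−1).
Smallest index with value > 86320: n = 209 (giving 87153).
Largest index with value < 302750: n = 389 (giving 302253).
Indices 209 through 389: 181 terms.

181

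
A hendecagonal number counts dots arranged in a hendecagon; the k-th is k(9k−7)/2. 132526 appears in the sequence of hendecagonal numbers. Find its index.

Set n(9n−7)/2 = 132526, giving 9n² − 7n − 265052 = 0.
The discriminant is 49 + 72·132526 = 9541921, and √9541921 = 3089.
So n = (7 + 3089) / 18 = 3096/18 = 172.

172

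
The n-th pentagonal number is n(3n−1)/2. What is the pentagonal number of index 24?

The 24th pentagonal number is n(3n−1)/2 with n = 24.
24·(3·24 − 1)/2 = 24·71/2 = 852.

852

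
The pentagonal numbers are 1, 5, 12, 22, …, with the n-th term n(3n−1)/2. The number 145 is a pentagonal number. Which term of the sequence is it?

Set n(3n−1)/2 = 145, giving 3n² − n − 290 = 0.
The discriminant is 1 + 24·145 = 3481, and √3481 = 59.
So n = (1 + 59) / 6 = 60/6 = 10.
Check: 10·(3·10 − 1)/2 = 145. ✓

10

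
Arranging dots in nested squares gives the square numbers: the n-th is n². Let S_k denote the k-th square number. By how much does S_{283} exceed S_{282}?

565

n² − (n−1)² = 2n − 1, so 283² − 282² = 2·283 − 1 = 565.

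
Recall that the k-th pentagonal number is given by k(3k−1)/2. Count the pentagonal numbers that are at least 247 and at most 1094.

The n-th pentagonal number is n(3n−1)/2.
Smallest index with value ≥ 247: n = 13 (giving 247).
Largest index with value ≤ 1094: n = 27 (giving 1080).
Indices 13 through 27: 15 terms.

15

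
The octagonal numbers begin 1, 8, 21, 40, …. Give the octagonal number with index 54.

The 54th octagonal number is n(3n−2) with n = 54.
54·(3·54 − 2) = 54·160 = 8640.

8640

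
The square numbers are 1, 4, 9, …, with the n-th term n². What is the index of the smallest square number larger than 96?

10

Solve n² > 96 for integer n.
The largest n with value ≤ 96 is 9 (since 81 ≤ 96 < 100), so the first above is n = 10, value 100.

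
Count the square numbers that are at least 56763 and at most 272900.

284

The n-th square number is n².
Smallest index with value ≥ 56763: n = 239 (giving 57121).
Largest index with value ≤ 272900: n = 522 (giving 272484).
Indices 239 through 522: 284 terms.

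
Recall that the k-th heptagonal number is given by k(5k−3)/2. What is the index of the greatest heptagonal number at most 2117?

Solve n(5n−3)/2 ≤ 2117 for integer n.
n = 29 gives 2059 ≤ 2117, while n = 30 gives 2205 > 2117; so the answer is index 29.

29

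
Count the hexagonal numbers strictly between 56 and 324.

7

The n-th hexagonal number is n(2n−1).
Smallest index with value > 56: n = 6 (giving 66).
Largest index with value < 324: n = 12 (giving 276).
Indices 6 through 12: 7 terms.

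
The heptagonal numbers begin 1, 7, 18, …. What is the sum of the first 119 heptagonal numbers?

Σ i(5i−3)/2 = (5Σi² − 3Σi) / 2 over i = 1..119.
Σi = 7140 and Σi² = 568820.
(5·568820 − 3·7140) / 2 = 2822680/2 = 1411340.

1411340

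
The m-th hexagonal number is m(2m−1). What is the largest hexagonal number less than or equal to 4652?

4560

Solve n(2n−1) ≤ 4652 for integer n.
n = 48 gives 4560 ≤ 4652, while n = 49 gives 4753 > 4652; so the answer is 4560.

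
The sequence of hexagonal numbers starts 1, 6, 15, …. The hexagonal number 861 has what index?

Set n(2n−1) = 861, giving 2n² − n − 861 = 0.
The discriminant is 1 + 8·861 = 6889, and √6889 = 83.
So n = (1 + 83) / 4 = 84/4 = 21.

21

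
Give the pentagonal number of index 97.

97·(3·97 − 1)/2 = 97·290/2 = 97·145 = 14065.

14065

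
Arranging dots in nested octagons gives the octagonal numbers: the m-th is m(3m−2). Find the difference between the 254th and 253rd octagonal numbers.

1519

Consecutive octagonal numbers differ by 6n − 5: here 6·254 − 5 = 1519.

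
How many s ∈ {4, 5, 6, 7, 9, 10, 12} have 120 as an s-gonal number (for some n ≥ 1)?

1

s = 4: P(4, 10) = 100 and P(4, 11) = 121; 120 is not s-gonal.
s = 5: P(5, 9) = 117 and P(5, 10) = 145; 120 is not s-gonal.
s = 6: P(6, 8) = 120. ✓
s = 7: P(7, 7) = 112 and P(7, 8) = 148; 120 is not s-gonal.
s = 9: P(9, 6) = 111 and P(9, 7) = 154; 120 is not s-gonal.
s = 10: P(10, 5) = 85 and P(10, 6) = 126; 120 is not s-gonal.
s = 12: P(12, 5) = 105 and P(12, 6) = 156; 120 is not s-gonal.
Hits: s ∈ {6} → 1.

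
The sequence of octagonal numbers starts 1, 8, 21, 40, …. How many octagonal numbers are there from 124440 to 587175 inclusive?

239

The n-th octagonal number is n(3n−2).
Smallest index with value ≥ 124440: n = 204 (giving 124440).
Largest index with value ≤ 587175: n = 442 (giving 585208).
Indices 204 through 442: 239 terms.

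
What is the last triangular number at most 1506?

Solve n(n+1)/2 ≤ 1506 for integer n.
n = 54 gives 1485 ≤ 1506, while n = 55 gives 1540 > 1506; so the answer is 1485.

1485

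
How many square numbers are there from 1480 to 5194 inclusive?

34

The n-th square number is n².
Smallest index with value ≥ 1480: n = 39 (giving 1521).
Largest index with value ≤ 5194: n = 72 (giving 5184).
Indices 39 through 72: 34 terms.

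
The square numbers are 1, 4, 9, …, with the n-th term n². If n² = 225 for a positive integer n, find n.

15

We need n² = 225, so n = √225 = 15.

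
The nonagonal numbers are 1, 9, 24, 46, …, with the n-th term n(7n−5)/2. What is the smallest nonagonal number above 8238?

8281

Solve n(7n−5)/2 > 8238 for integer n.
The largest n with value ≤ 8238 is 48 (since 7944 ≤ 8238 < 8281), so the first above is n = 49, value 8281.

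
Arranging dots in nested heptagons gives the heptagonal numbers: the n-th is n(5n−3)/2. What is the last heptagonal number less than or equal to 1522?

1404

Solve n(5n−3)/2 ≤ 1522 for integer n.
n = 24 gives 1404 ≤ 1522, while n = 25 gives 1525 > 1522; so the answer is 1404.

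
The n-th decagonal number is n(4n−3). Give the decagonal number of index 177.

124785

The 177th decagonal number is n(4n−3) with n = 177.
177·(4·177 − 3) = 177·705 = 124785.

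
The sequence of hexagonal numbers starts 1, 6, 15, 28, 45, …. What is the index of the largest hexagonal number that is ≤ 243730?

349

Solve n(2n−1) ≤ 243730 for integer n.
n = 349 gives 243253 ≤ 243730, while n = 350 gives 244650 > 243730; so the answer is index 349.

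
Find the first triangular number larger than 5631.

Solve n(n+1)/2 > 5631 for integer n.
The largest n with value ≤ 5631 is 105 (since 5565 ≤ 5631 < 5671), so the first above is n = 106, value 5671.

5671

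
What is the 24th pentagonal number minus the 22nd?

24·(3·24 − 1)/2 = 852 and 22·(3·22 − 1)/2 = 715.
Difference: 852 − 715 = 137.

137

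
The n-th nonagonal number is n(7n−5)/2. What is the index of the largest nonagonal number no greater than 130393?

Solve n(7n−5)/2 ≤ 130393 for integer n.
n = 193 gives 129889 ≤ 130393, while n = 194 gives 131241 > 130393; so the answer is index 193.

193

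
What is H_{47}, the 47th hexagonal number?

4371

The 47th hexagonal number is n(2n−1) with n = 47.
47·(2·47 − 1) = 47·93 = 4371.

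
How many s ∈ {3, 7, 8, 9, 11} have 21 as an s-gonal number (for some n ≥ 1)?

s = 3: P(3, 6) = 21. ✓
s = 7: P(7, 3) = 18 and P(7, 4) = 34; 21 is not s-gonal.
s = 8: P(8, 3) = 21. ✓
s = 9: P(9, 2) = 9 and P(9, 3) = 24; 21 is not s-gonal.
s = 11: P(11, 2) = 11 and P(11, 3) = 30; 21 is not s-gonal.
Hits: s ∈ {3, 8} → 2.

2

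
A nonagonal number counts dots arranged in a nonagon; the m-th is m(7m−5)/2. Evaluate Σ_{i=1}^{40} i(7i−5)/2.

Σ i(7i−5)/2 = (7Σi² − 5Σi) / 2 over i = 1..40.
Σi = 820 and Σi² = 22140.
(7·22140 − 5·820) / 2 = 150880/2 = 75440.

75440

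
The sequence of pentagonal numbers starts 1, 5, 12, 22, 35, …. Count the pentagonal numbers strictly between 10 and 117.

6

The n-th pentagonal number is n(3n−1)/2.
Smallest index with value > 10: n = 3 (giving 12).
Largest index with value < 117: n = 8 (giving 92).
Indices 3 through 8: 6 terms.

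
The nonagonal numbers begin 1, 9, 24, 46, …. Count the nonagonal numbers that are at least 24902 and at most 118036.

100

The n-th nonagonal number is n(7n−5)/2.
Smallest index with value ≥ 24902: n = 85 (giving 25075).
Largest index with value ≤ 118036: n = 184 (giving 118036).
Indices 85 through 184: 100 terms.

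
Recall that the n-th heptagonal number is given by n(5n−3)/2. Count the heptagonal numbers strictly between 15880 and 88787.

108

The n-th heptagonal number is n(5n−3)/2.
Smallest index with value > 15880: n = 81 (giving 16281).
Largest index with value < 88787: n = 188 (giving 88078).
Indices 81 through 188: 108 terms.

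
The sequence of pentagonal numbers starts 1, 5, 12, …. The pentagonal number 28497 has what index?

138

Set n(3n−1)/2 = 28497, giving 3n² − n − 56994 = 0.
The discriminant is 1 + 24·28497 = 683929, and √683929 = 827.
So n = (1 + 827) / 6 = 828/6 = 138.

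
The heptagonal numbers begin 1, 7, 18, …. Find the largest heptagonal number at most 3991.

3940

Solve n(5n−3)/2 ≤ 3991 for integer n.
n = 40 gives 3940 ≤ 3991, while n = 41 gives 4141 > 3991; so the answer is 3940.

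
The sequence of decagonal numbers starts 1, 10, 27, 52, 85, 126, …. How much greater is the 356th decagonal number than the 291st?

356·(4·356 − 3) = 505876 and 291·(4·291 − 3) = 337851.
Difference: 505876 − 337851 = 168025.

168025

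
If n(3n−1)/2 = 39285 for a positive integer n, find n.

Set n(3n−1)/2 = 39285, giving 3n² − n − 78570 = 0.
So n = (1 + 971) / 6 = 972/6 = 162.
Check: 162·(3·162 − 1)/2 = 39285. ✓

162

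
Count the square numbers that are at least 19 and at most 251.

The n-th square number is n².
Smallest index with value ≥ 19: n = 5 (giving 25).
Largest index with value ≤ 251: n = 15 (giving 225).
Indices 5 through 15: 11 terms.

11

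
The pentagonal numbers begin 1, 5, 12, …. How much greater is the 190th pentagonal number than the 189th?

Consecutive pentagonal numbers differ by 3n − 2: here 3·190 − 2 = 568.

568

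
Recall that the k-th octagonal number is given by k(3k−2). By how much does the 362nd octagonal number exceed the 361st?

Consecutive octagonal numbers differ by 6n − 5: here 6·362 − 5 = 2167.

2167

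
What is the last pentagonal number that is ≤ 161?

Solve n(3n−1)/2 ≤ 161 for integer n.
n = 10 gives 145 ≤ 161, while n = 11 gives 176 > 161; so the answer is 145.

145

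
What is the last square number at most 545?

Solve n² ≤ 545 for integer n.
n = 23 gives 529 ≤ 545, while n = 24 gives 576 > 545; so the answer is 529.

529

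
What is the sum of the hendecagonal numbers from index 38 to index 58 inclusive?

Σ i(9i−7)/2 = (9Σi² − 7Σi) / 2 over i = 38..58.
Σi = 1711 − 703 = 1008 and Σi² = 66729 − 17575 = 49154.
(9·49154 − 7·1008) / 2 = 435330/2 = 217665.

217665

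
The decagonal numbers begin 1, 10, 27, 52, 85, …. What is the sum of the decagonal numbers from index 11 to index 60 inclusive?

288375

Σ i(4i−3) = 4Σi² − 3Σi over i = 11..60.
Σi = 1830 − 55 = 1775 and Σi² = 73810 − 385 = 73425.
4·73425 − 3·1775 = 288375.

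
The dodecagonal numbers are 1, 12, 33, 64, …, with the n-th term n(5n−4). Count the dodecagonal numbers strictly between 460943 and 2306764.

375

The n-th dodecagonal number is n(5n−4).
Smallest index with value > 460943: n = 305 (giving 463905).
Largest index with value < 2306764: n = 679 (giving 2302489).
Indices 305 through 679: 375 terms.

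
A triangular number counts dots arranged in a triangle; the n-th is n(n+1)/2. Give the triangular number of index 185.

The 185th triangular number is n(n+1)/2 with n = 185.
185·186/2 = 34410/2 = 17205.

17205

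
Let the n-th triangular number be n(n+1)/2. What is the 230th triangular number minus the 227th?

687

230·231/2 = 26565 and 227·228/2 = 25878.
Difference: 26565 − 25878 = 687.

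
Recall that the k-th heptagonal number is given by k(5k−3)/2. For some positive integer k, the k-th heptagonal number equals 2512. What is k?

32

Set n(5n−3)/2 = 2512, giving 5n² − 3n − 5024 = 0.
The discriminant is 9 + 40·2512 = 100489, and √100489 = 317.
So n = (3 + 317) / 10 = 320/10 = 32.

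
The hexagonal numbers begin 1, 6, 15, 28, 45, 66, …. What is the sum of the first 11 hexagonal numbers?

Σ i(2i−1) = 2Σi² − Σi over i = 1..11.
Σi = 66 and Σi² = 506.
2·506 − 1·66 = 946.

946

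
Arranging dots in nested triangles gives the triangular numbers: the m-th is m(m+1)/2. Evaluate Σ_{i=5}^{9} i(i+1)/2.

145

Σ i(i+1)/2 = (Σi² + Σi) / 2 over i = 5..9.
Σi = 45 − 10 = 35 and Σi² = 285 − 30 = 255.
(1·255 + 1·35) / 2 = 290/2 = 145.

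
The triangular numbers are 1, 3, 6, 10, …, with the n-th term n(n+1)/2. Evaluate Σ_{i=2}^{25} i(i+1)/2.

Σ i(i+1)/2 = (Σi² + Σi) / 2 over i = 2..25.
Σi = 325 − 1 = 324 and Σi² = 5525 − 1 = 5524.
(1·5524 + 1·324) / 2 = 5848/2 = 2924.

2924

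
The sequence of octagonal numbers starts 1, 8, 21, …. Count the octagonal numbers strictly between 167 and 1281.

The n-th octagonal number is n(3n−2).
Smallest index with value > 167: n = 8 (giving 176).
Largest index with value < 1281: n = 20 (giving 1160).
Indices 8 through 20: 13 terms.

13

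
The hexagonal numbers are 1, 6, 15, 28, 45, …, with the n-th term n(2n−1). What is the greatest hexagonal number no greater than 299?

276

Solve n(2n−1) ≤ 299 for integer n.
n = 12 gives 276 ≤ 299, while n = 13 gives 325 > 299; so the answer is 276.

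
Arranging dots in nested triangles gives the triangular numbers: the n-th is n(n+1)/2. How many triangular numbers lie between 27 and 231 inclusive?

15

The n-th triangular number is n(n+1)/2.
Smallest index with value ≥ 27: n = 7 (giving 28).
Largest index with value ≤ 231: n = 21 (giving 231).
Indices 7 through 21: 15 terms.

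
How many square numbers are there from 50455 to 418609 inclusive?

423

The n-th square number is n².
Smallest index with value ≥ 50455: n = 225 (giving 50625).
Largest index with value ≤ 418609: n = 647 (giving 418609).
Indices 225 through 647: 423 terms.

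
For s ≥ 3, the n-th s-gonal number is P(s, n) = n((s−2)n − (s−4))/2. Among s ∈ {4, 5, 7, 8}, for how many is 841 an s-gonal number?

1

s = 4: P(4, 29) = 841. ✓
s = 5: P(5, 23) = 782 and P(5, 24) = 852; 841 is not s-gonal.
s = 7: P(7, 18) = 783 and P(7, 19) = 874; 841 is not s-gonal.
s = 8: P(8, 17) = 833 and P(8, 18) = 936; 841 is not s-gonal.
Hits: s ∈ {4} → 1.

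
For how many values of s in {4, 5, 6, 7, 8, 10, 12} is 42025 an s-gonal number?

s = 4: P(4, 205) = 42025. ✓
s = 5: P(5, 167) = 41750 and P(5, 168) = 42252; 42025 is not s-gonal.
s = 6: P(6, 145) = 41905 and P(6, 146) = 42486; 42025 is not s-gonal.
s = 7: P(7, 129) = 41409 and P(7, 130) = 42055; 42025 is not s-gonal.
s = 8: P(8, 118) = 41536 and P(8, 119) = 42245; 42025 is not s-gonal.
s = 10: P(10, 102) = 41310 and P(10, 103) = 42127; 42025 is not s-gonal.
s = 12: P(12, 92) = 41952 and P(12, 93) = 42873; 42025 is not s-gonal.
Hits: s ∈ {4} → 1.

1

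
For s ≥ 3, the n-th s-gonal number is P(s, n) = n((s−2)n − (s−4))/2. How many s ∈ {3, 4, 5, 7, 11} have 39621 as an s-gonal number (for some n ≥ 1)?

s = 3: P(3, 281) = 39621. ✓
s = 4: P(4, 199) = 39601 and P(4, 200) = 40000; 39621 is not s-gonal.
s = 5: P(5, 162) = 39285 and P(5, 163) = 39772; 39621 is not s-gonal.
s = 7: P(7, 126) = 39501 and P(7, 127) = 40132; 39621 is not s-gonal.
s = 11: P(11, 94) = 39433 and P(11, 95) = 40280; 39621 is not s-gonal.
Hits: s ∈ {3} → 1.

1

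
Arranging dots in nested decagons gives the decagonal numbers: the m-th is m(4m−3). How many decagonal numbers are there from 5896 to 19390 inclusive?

32

The n-th decagonal number is n(4n−3).
Smallest index with value ≥ 5896: n = 39 (giving 5967).
Largest index with value ≤ 19390: n = 70 (giving 19390).
Indices 39 through 70: 32 terms.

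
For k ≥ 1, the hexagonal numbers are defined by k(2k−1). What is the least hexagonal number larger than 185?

190

Solve n(2n−1) > 185 for integer n.
The largest n with value ≤ 185 is 9 (since 153 ≤ 185 < 190), so the first above is n = 10, value 190.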